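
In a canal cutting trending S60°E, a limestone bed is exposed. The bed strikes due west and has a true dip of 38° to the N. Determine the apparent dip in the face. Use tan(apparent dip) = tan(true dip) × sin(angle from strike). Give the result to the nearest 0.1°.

21.3°

Angle between strike (due west) and section (S60°E): β = 30°.
tan α = tan 38° × sin 30° = 0.7813 × 0.5000 = 0.3906
α = arctan(0.3906) = 21.34°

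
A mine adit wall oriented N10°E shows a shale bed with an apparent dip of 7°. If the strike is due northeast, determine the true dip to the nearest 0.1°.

12.1°

The section is 35° from the strike.
tan(true dip) = tan 7° / sin 35° = 0.2141
δ = arctan(0.2141) = 12.08°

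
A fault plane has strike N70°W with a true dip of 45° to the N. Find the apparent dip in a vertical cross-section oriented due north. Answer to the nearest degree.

Angle between strike (N70°W) and section (due north): β = 70°.
tan(apparent dip) = tan 45° · sin 70° = 0.9397
apparent dip = arctan 0.9397 = 43.22°

43°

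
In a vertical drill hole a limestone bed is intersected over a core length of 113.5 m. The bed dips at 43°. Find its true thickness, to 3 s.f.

True thickness t = h · cos(dip) = 113.5 × cos 43°
t = 113.5 × 0.7314 = 83.009 m

83.0 m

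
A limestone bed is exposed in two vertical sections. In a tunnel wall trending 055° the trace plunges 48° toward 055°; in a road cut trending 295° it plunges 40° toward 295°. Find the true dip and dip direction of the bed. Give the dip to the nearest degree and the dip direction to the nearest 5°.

Each apparent-dip line lies in the plane. As unit vectors (x east, y north, z up), v₁ plunges 48°→055° and v₂ plunges 40°→295°.
n = v₁ × v₂ = (-0.006, 0.868, 0.444) (taken with n_z > 0).
tan δ = √(n_x²+n_y²)/n_z = 0.868/0.444, so δ = 62.9°.
Dip direction = atan2(-0.006, 0.868) = 360° (azimuth of n's horizontal projection).

true dip 63°, dip direction 000°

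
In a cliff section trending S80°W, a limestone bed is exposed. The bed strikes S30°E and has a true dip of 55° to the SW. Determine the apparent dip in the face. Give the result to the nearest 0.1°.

The strike is S30°E and the section trends S80°W; the acute angle between them is β = 70°.
tan(apparent dip) = tan 55° · sin 70° = 1.3420
α = arctan(1.3420) = 53.31°

53.3°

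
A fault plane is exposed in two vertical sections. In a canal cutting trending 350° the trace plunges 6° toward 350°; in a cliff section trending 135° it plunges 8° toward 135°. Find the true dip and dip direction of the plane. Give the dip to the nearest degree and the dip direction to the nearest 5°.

The two traces are lines in the plane: v₁ = (sin 350°·cos 6°, cos 350°·cos 6°, −sin 6°), v₂ = (sin 135°·cos 8°, cos 135°·cos 8°, −sin 8°).
Cross product v₁ × v₂ gives the pole to the plane: n ∝ (0.210, 0.097, 0.565).
tan δ = √(n_x²+n_y²)/n_z = 0.231/0.565, so δ = 22.2°.
Dip direction = atan2(0.210, 0.097) = 65° (azimuth of n's horizontal projection).

true dip 22°, dip direction 065°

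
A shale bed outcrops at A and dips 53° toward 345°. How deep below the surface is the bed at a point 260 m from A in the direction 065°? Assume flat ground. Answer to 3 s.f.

59.9 m

The hole lies 80° from the dip direction, so the down-dip offset is 260 × cos 80° = 45.15 m.
Depth = down-dip offset × tan(dip) = 45.15 × tan 53° = 45.15 × 1.3270
Depth = 59.91 m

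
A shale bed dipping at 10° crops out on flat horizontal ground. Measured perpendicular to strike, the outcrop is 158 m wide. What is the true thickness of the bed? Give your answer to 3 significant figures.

27.4 m

True thickness t = w · sin(dip) = 158 × sin 10°
t = 158 × 0.1736 = 27.436 m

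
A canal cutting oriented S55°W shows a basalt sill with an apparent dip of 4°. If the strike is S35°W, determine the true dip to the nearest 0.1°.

The section is 20° from the strike.
tan δ = tan α / sin β = tan 4° / sin 20° = 0.0699 / 0.3420 = 0.2045
true dip = arctan 0.2045 = 11.56°

11.6°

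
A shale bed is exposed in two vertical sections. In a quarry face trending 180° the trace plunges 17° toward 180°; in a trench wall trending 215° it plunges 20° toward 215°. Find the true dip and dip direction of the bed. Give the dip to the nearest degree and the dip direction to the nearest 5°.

true dip 20°, dip direction 215°

Each apparent-dip line lies in the plane. As unit vectors (x east, y north, z up), v₁ plunges 17°→180° and v₂ plunges 20°→215°.
The plane normal is n = v₁ × v₂ ∝ (-0.102, -0.158, 0.515).
tan δ = √(n_x²+n_y²)/n_z = 0.188/0.515, so δ = 20.0°.
The horizontal component of n points toward azimuth atan2(n_x, n_y) = 213°, the dip direction.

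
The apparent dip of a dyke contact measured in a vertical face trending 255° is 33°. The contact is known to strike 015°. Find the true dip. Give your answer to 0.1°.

36.9°

The section is 60° from the strike.
tan δ = tan α / sin β = tan 33° / sin 60° = 0.6494 / 0.8660 = 0.7499
δ = arctan(0.7499) = 36.87°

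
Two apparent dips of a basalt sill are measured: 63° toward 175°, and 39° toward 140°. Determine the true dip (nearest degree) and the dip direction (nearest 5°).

Represent each trace as a vector plunging at its apparent dip toward its trend (east-north-up frame): v₁ = (0.040, -0.452, -0.891), v₂ = (0.500, -0.595, -0.629).
Cross product v₁ × v₂ gives the pole to the plane: n ∝ (-0.246, -0.420, 0.202).
tan δ = √(n_x²+n_y²)/n_z = 0.487/0.202, so δ = 67.4°.
Dip direction = azimuth of (n_x, n_y) = atan2(-0.246, -0.420) = 210°.

true dip 67°, dip direction 210°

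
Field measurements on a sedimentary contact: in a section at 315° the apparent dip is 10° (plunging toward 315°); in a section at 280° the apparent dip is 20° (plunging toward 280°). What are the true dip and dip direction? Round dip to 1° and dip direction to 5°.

true dip 23°, dip direction 250°

Each apparent-dip line lies in the plane. As unit vectors (x east, y north, z up), v₁ plunges 10°→315° and v₂ plunges 20°→280°.
The plane normal is n = v₁ × v₂ ∝ (-0.210, -0.077, 0.531).
tan δ = √(n_x²+n_y²)/n_z = 0.224/0.531, so δ = 22.9°.
Dip direction = atan2(-0.210, -0.077) = 250° (azimuth of n's horizontal projection).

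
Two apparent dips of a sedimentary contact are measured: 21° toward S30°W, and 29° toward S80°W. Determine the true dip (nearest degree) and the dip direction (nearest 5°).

Each apparent-dip line lies in the plane. As unit vectors (x east, y north, z up), v₁ plunges 21°→S30°W and v₂ plunges 29°→S80°W.
Cross product v₁ × v₂ gives the pole to the plane: n ∝ (-0.338, -0.082, 0.625).
Dip δ = arctan(|n_h|/n_z) = arctan(0.347/0.625) = 29.1°.
The horizontal component of n points toward azimuth atan2(n_x, n_y) = 256°, the dip direction.

true dip 29°, dip direction 255°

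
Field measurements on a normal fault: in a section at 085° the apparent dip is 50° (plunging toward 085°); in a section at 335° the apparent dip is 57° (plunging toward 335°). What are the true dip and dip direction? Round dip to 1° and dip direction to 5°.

true dip 67°, dip direction 025°

The two traces are lines in the plane: v₁ = (sin 85°·cos 50°, cos 85°·cos 50°, −sin 50°), v₂ = (sin 335°·cos 57°, cos 335°·cos 57°, −sin 57°).
n = v₁ × v₂ = (0.331, 0.713, 0.329) (taken with n_z > 0).
tan δ = √(n_x²+n_y²)/n_z = 0.786/0.329, so δ = 67.3°.
Dip direction = azimuth of (n_x, n_y) = atan2(0.331, 0.713) = 25°.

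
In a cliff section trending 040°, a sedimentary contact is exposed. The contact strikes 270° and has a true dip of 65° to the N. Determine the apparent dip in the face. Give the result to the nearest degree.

59°

The section lies 50° from the strike.
tan α = tan 65° × sin 50° = 2.1445 × 0.7660 = 1.6428
α = arctan(1.6428) = 58.67°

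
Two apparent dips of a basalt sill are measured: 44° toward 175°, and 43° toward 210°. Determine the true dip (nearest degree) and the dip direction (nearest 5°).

true dip 45°, dip direction 190°

The two traces are lines in the plane: v₁ = (sin 175°·cos 44°, cos 175°·cos 44°, −sin 44°), v₂ = (sin 210°·cos 43°, cos 210°·cos 43°, −sin 43°).
n = v₁ × v₂ = (-0.049, -0.297, 0.302) (taken with n_z > 0).
Dip δ = arctan(|n_h|/n_z) = arctan(0.301/0.302) = 44.9°.
The horizontal component of n points toward azimuth atan2(n_x, n_y) = 189°, the dip direction.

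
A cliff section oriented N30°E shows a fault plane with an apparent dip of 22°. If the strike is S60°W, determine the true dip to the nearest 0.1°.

38.9°

β = acute angle between strike S60°W and section N30°E = 30°.
tan(true dip) = tan 22° / sin 30° = 0.8081
true dip = arctan 0.8081 = 38.94°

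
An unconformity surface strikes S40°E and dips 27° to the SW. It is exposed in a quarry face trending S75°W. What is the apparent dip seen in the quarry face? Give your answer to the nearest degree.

25°

The section lies 65° from the strike.
tan(apparent dip) = tan 27° · sin 65° = 0.4618
apparent dip = arctan 0.4618 = 24.79°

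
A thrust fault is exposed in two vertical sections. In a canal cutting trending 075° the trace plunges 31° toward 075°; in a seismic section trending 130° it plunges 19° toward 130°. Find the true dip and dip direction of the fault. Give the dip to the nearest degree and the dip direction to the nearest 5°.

Each apparent-dip line lies in the plane. As unit vectors (x east, y north, z up), v₁ plunges 31°→075° and v₂ plunges 19°→130°.
The plane normal is n = v₁ × v₂ ∝ (0.385, 0.103, 0.664).
tan δ = √(n_x²+n_y²)/n_z = 0.399/0.664, so δ = 31.0°.
Dip direction = atan2(0.385, 0.103) = 75° (azimuth of n's horizontal projection).

true dip 31°, dip direction 075°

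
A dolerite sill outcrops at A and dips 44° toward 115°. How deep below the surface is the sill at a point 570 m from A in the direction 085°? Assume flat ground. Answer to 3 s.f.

477 m

The hole lies 30° from the dip direction, so the down-dip offset is 570 × cos 30° = 493.63 m.
Depth = down-dip offset × tan(dip) = 493.63 × tan 44° = 493.63 × 0.9657
Depth = 476.70 m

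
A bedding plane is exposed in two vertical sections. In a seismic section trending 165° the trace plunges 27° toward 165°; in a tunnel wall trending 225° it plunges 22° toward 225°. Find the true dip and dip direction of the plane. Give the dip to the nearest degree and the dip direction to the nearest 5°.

The two traces are lines in the plane: v₁ = (sin 165°·cos 27°, cos 165°·cos 27°, −sin 27°), v₂ = (sin 225°·cos 22°, cos 225°·cos 22°, −sin 22°).
Cross product v₁ × v₂ gives the pole to the plane: n ∝ (-0.025, -0.384, 0.715).
Dip δ = arctan(|n_h|/n_z) = arctan(0.385/0.715) = 28.3°.
The horizontal component of n points toward azimuth atan2(n_x, n_y) = 184°, the dip direction.

true dip 28°, dip direction 185°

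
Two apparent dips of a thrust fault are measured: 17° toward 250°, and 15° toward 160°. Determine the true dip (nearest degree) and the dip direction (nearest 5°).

Represent each trace as a vector plunging at its apparent dip toward its trend (east-north-up frame): v₁ = (-0.899, -0.327, -0.292), v₂ = (0.330, -0.908, -0.259).
The plane normal is n = v₁ × v₂ ∝ (-0.181, -0.329, 0.924).
True dip = arccos(n_z / |n|) = arccos(0.9264) = 22.1°.
Dip direction = atan2(-0.181, -0.329) = 209° (azimuth of n's horizontal projection).

true dip 22°, dip direction 210°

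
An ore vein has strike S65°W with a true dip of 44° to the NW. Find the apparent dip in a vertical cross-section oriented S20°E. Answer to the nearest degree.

44°

Angle between strike (S65°W) and section (S20°E): β = 85°.
tan(apparent dip) = tan 44° · sin 85° = 0.9620
apparent dip = arctan 0.9620 = 43.89°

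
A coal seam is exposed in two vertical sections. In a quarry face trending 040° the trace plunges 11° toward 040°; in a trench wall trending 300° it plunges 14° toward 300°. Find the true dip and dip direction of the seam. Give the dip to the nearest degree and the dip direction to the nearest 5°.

true dip 19°, dip direction 345°

The two traces are lines in the plane: v₁ = (sin 40°·cos 11°, cos 40°·cos 11°, −sin 11°), v₂ = (sin 300°·cos 14°, cos 300°·cos 14°, −sin 14°).
n = v₁ × v₂ = (-0.089, 0.313, 0.938) (taken with n_z > 0).
tan δ = √(n_x²+n_y²)/n_z = 0.325/0.938, so δ = 19.1°.
Dip direction = atan2(-0.089, 0.313) = 344° (azimuth of n's horizontal projection).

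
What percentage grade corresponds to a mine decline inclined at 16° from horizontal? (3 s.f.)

28.7%

grade % = 100 × tan 16° = 100 × 0.2867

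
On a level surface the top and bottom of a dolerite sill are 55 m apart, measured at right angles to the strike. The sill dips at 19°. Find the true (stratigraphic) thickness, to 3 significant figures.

17.9 m

True thickness t = w · sin(dip) = 55 × sin 19°
t = 55 × 0.3256 = 17.906 m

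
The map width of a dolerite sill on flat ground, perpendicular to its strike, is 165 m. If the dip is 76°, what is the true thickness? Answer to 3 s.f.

160 m

True thickness t = w · sin(dip) = 165 × sin 76°
t = 165 × 0.9703 = 160.099 m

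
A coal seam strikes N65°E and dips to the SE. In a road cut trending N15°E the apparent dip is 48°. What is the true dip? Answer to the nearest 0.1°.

β = acute angle between strike N65°E and section N15°E = 50°.
tan(true dip) = tan 48° / sin 50° = 1.4498
δ = arctan(1.4498) = 55.40°

55.4°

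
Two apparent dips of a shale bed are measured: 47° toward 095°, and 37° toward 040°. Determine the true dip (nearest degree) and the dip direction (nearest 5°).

Each apparent-dip line lies in the plane. As unit vectors (x east, y north, z up), v₁ plunges 47°→095° and v₂ plunges 37°→040°.
The plane normal is n = v₁ × v₂ ∝ (0.483, 0.033, 0.446).
Dip δ = arctan(|n_h|/n_z) = arctan(0.484/0.446) = 47.4°.
The horizontal component of n points toward azimuth atan2(n_x, n_y) = 86°, the dip direction.

true dip 47°, dip direction 085°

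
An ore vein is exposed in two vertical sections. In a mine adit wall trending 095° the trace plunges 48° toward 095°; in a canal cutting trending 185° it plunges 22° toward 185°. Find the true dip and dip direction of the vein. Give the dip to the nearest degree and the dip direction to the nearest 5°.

true dip 50°, dip direction 115°

The two traces are lines in the plane: v₁ = (sin 95°·cos 48°, cos 95°·cos 48°, −sin 48°), v₂ = (sin 185°·cos 22°, cos 185°·cos 22°, −sin 22°).
Cross product v₁ × v₂ gives the pole to the plane: n ∝ (0.665, -0.310, 0.620).
Dip δ = arctan(|n_h|/n_z) = arctan(0.733/0.620) = 49.8°.
The horizontal component of n points toward azimuth atan2(n_x, n_y) = 115°, the dip direction.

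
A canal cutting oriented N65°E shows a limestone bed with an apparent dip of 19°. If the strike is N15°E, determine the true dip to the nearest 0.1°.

β = acute angle between strike N15°E and section N65°E = 50°.
tan δ = tan α / sin β = tan 19° / sin 50° = 0.3443 / 0.7660 = 0.4495
δ = arctan(0.4495) = 24.20°

24.2°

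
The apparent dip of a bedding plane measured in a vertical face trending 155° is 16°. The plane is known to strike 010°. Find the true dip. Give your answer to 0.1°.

β = acute angle between strike 010° and section 155° = 35°.
tan δ = tan α / sin β = tan 16° / sin 35° = 0.2867 / 0.5736 = 0.4999
δ = arctan(0.4999) = 26.56°

26.6°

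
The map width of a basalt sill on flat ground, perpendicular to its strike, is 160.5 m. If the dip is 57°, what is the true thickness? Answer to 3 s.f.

135 m

True thickness t = w · sin(dip) = 160.5 × sin 57°
t = 160.5 × 0.8387 = 134.607 m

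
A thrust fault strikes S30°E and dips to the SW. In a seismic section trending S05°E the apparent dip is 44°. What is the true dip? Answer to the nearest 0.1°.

66.4°

The section is 25° from the strike.
tan(true dip) = tan 44° / sin 25° = 2.2850
δ = arctan(2.2850) = 66.36°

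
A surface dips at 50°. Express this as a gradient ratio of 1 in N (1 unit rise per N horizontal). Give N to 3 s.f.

1 : N means tan θ = 1/N, so N = 1/tan 50° = 1/1.1918

1 in 0.839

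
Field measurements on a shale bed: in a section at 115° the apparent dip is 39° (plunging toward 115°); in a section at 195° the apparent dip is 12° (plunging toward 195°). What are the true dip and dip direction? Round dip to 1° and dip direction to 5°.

Each apparent-dip line lies in the plane. As unit vectors (x east, y north, z up), v₁ plunges 39°→115° and v₂ plunges 12°→195°.
The plane normal is n = v₁ × v₂ ∝ (0.526, -0.306, 0.749).
Dip δ = arctan(|n_h|/n_z) = arctan(0.609/0.749) = 39.1°.
Dip direction = azimuth of (n_x, n_y) = atan2(0.526, -0.306) = 120°.

true dip 39°, dip direction 120°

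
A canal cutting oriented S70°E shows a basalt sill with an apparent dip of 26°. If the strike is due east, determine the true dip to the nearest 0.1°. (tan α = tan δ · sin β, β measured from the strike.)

55.0°

The section is 20° from the strike.
tan δ = tan α / sin β = tan 26° / sin 20° = 0.4877 / 0.3420 = 1.4260
true dip = arctan 1.4260 = 54.96°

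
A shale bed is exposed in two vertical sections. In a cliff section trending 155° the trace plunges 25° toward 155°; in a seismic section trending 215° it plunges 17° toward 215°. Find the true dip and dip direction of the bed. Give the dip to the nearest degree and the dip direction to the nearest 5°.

Represent each trace as a vector plunging at its apparent dip toward its trend (east-north-up frame): v₁ = (0.383, -0.821, -0.423), v₂ = (-0.549, -0.783, -0.292).
The plane normal is n = v₁ × v₂ ∝ (0.091, -0.344, 0.751).
tan δ = √(n_x²+n_y²)/n_z = 0.356/0.751, so δ = 25.4°.
The horizontal component of n points toward azimuth atan2(n_x, n_y) = 165°, the dip direction.

true dip 25°, dip direction 165°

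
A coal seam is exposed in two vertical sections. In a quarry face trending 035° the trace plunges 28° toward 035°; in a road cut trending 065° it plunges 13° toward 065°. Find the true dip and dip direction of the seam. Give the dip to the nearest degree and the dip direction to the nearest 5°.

true dip 35°, dip direction 355°

The two traces are lines in the plane: v₁ = (sin 35°·cos 28°, cos 35°·cos 28°, −sin 28°), v₂ = (sin 65°·cos 13°, cos 65°·cos 13°, −sin 13°).
Cross product v₁ × v₂ gives the pole to the plane: n ∝ (-0.031, 0.301, 0.430).
tan δ = √(n_x²+n_y²)/n_z = 0.302/0.430, so δ = 35.1°.
Dip direction = atan2(-0.031, 0.301) = 354° (azimuth of n's horizontal projection).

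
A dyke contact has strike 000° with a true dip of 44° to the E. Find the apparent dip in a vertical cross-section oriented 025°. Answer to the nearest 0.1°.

22.2°

The strike is 000° and the section trends 025°; the acute angle between them is β = 25°.
tan α = tan 44° × sin 25° = 0.9657 × 0.4226 = 0.4081
α = arctan(0.4081) = 22.20°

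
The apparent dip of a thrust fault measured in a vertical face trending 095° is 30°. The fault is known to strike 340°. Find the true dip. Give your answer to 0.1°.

32.5°

β = acute angle between strike 340° and section 095° = 65°.
tan(true dip) = tan 30° / sin 65° = 0.6370
true dip = arctan 0.6370 = 32.50°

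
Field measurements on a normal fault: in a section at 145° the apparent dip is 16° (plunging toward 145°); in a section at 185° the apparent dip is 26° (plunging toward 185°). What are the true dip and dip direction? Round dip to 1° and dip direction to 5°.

true dip 27°, dip direction 200°

Each apparent-dip line lies in the plane. As unit vectors (x east, y north, z up), v₁ plunges 16°→145° and v₂ plunges 26°→185°.
The plane normal is n = v₁ × v₂ ∝ (-0.098, -0.263, 0.555).
Dip δ = arctan(|n_h|/n_z) = arctan(0.281/0.555) = 26.8°.
Dip direction = atan2(-0.098, -0.263) = 200° (azimuth of n's horizontal projection).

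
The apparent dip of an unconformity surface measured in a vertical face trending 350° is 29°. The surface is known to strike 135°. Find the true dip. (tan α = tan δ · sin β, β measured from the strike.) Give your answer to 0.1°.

44.0°

The section is 35° from the strike.
tan(true dip) = tan 29° / sin 35° = 0.9664
δ = arctan(0.9664) = 44.02°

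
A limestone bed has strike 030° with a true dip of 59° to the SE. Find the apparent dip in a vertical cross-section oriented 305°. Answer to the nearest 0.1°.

The section lies 85° from the strike.
tan α = tan 59° × sin 85° = 1.6643 × 0.9962 = 1.6579
apparent dip = arctan 1.6579 = 58.90°

58.9°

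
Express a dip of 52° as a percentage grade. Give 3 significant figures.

grade % = 100 × tan 52° = 100 × 1.2799

128%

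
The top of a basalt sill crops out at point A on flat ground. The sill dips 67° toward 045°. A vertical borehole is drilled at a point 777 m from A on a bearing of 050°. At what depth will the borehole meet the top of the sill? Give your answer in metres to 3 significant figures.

The hole lies 5° from the dip direction, so the down-dip offset is 777 × cos 5° = 774.04 m.
Depth = down-dip offset × tan(dip) = 774.04 × tan 67° = 774.04 × 2.3559
Depth = 1823.53 m

1820 m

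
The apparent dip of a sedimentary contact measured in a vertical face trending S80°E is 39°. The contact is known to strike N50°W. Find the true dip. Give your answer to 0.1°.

58.3°

The section is 30° from the strike.
tan(true dip) = tan 39° / sin 30° = 1.6196
δ = arctan(1.6196) = 58.31°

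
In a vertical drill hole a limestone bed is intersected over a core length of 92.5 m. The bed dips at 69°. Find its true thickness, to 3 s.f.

True thickness t = h · cos(dip) = 92.5 × cos 69°
t = 92.5 × 0.3584 = 33.149 m

33.1 m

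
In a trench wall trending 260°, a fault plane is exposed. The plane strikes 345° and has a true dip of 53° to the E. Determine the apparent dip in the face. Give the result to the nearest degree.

The section lies 85° from the strike.
tan α = tan 53° × sin 85° = 1.3270 × 0.9962 = 1.3220
α = arctan(1.3220) = 52.89°

53°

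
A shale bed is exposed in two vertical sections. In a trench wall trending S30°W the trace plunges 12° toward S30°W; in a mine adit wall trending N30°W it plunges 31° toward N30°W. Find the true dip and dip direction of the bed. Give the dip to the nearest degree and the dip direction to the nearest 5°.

true dip 40°, dip direction 285°

The two traces are lines in the plane: v₁ = (sin 210°·cos 12°, cos 210°·cos 12°, −sin 12°), v₂ = (sin 330°·cos 31°, cos 330°·cos 31°, −sin 31°).
n = v₁ × v₂ = (-0.591, 0.163, 0.726) (taken with n_z > 0).
True dip = arccos(n_z / |n|) = arccos(0.7643) = 40.2°.
The horizontal component of n points toward azimuth atan2(n_x, n_y) = 285°, the dip direction.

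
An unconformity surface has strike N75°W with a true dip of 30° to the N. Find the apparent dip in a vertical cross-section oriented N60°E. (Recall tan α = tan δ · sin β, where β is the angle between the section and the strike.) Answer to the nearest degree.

The section lies 45° from the strike.
tan α = tan 30° × sin 45° = 0.5774 × 0.7071 = 0.4082
α = arctan(0.4082) = 22.21°

22°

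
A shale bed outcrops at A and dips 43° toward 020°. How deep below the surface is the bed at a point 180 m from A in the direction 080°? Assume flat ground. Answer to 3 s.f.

83.9 m

The hole lies 60° from the dip direction, so the down-dip offset is 180 × cos 60° = 90.00 m.
Depth = down-dip offset × tan(dip) = 90.00 × tan 43° = 90.00 × 0.9325
Depth = 83.93 m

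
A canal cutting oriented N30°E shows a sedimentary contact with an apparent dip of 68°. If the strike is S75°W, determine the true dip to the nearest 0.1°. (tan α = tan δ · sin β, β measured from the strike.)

β = acute angle between strike S75°W and section N30°E = 45°.
tan(true dip) = tan 68° / sin 45° = 3.5003
true dip = arctan 3.5003 = 74.06°

74.1°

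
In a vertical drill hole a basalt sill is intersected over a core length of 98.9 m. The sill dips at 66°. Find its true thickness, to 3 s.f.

True thickness t = h · cos(dip) = 98.9 × cos 66°
t = 98.9 × 0.4067 = 40.226 m

40.2 m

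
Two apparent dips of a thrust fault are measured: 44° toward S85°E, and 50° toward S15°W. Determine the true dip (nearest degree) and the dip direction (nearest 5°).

Each apparent-dip line lies in the plane. As unit vectors (x east, y north, z up), v₁ plunges 44°→S85°E and v₂ plunges 50°→S15°W.
Cross product v₁ × v₂ gives the pole to the plane: n ∝ (0.383, -0.665, 0.455).
True dip = arccos(n_z / |n|) = arccos(0.5104) = 59.3°.
Dip direction = azimuth of (n_x, n_y) = atan2(0.383, -0.665) = 150°.

true dip 59°, dip direction 150°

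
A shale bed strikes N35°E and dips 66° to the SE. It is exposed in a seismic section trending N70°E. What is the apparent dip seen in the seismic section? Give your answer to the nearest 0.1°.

The strike is N35°E and the section trends N70°E; the acute angle between them is β = 35°.
tan(apparent dip) = tan 66° · sin 35° = 1.2883
α = arctan(1.2883) = 52.18°

52.2°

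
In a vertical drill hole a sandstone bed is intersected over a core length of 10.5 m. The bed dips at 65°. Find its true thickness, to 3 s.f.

True thickness t = h · cos(dip) = 10.5 × cos 65°
t = 10.5 × 0.4226 = 4.437 m

4.44 m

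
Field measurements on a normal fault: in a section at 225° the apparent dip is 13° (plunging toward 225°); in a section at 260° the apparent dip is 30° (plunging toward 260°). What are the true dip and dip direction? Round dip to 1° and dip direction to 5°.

The two traces are lines in the plane: v₁ = (sin 225°·cos 13°, cos 225°·cos 13°, −sin 13°), v₂ = (sin 260°·cos 30°, cos 260°·cos 30°, −sin 30°).
The plane normal is n = v₁ × v₂ ∝ (-0.311, 0.153, 0.484).
Dip δ = arctan(|n_h|/n_z) = arctan(0.346/0.484) = 35.6°.
Dip direction = atan2(-0.311, 0.153) = 296° (azimuth of n's horizontal projection).

true dip 36°, dip direction 295°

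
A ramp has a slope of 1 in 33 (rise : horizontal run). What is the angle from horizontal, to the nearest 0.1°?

1.7°

tan θ = 1/33 = 0.0303
θ = arctan(0.0303) = 1.74°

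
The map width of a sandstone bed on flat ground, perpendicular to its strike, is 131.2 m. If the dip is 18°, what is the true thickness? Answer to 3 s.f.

True thickness t = w · sin(dip) = 131.2 × sin 18°
t = 131.2 × 0.3090 = 40.543 m

40.5 m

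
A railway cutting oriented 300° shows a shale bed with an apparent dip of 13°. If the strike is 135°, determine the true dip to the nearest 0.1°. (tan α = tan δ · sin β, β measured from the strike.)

β = acute angle between strike 135° and section 300° = 15°.
tan(true dip) = tan 13° / sin 15° = 0.8920
δ = arctan(0.8920) = 41.73°

41.7°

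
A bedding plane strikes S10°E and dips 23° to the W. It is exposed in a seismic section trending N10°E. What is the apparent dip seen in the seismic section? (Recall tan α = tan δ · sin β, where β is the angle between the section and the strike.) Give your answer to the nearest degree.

The strike is S10°E and the section trends N10°E; the acute angle between them is β = 20°.
tan(apparent dip) = tan 23° · sin 20° = 0.1452
apparent dip = arctan 0.1452 = 8.26°

8°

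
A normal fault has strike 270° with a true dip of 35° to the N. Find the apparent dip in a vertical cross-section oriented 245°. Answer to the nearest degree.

The section lies 25° from the strike.
tan(apparent dip) = tan 35° · sin 25° = 0.2959
apparent dip = arctan 0.2959 = 16.48°

16°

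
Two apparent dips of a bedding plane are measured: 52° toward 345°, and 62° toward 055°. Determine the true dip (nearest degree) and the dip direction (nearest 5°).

true dip 63°, dip direction 035°

The two traces are lines in the plane: v₁ = (sin 345°·cos 52°, cos 345°·cos 52°, −sin 52°), v₂ = (sin 55°·cos 62°, cos 55°·cos 62°, −sin 62°).
n = v₁ × v₂ = (0.313, 0.444, 0.272) (taken with n_z > 0).
Dip δ = arctan(|n_h|/n_z) = arctan(0.543/0.272) = 63.4°.
The horizontal component of n points toward azimuth atan2(n_x, n_y) = 35°, the dip direction.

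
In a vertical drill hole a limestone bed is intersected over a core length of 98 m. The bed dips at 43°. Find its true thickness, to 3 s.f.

71.7 m

True thickness t = h · cos(dip) = 98 × cos 43°
t = 98 × 0.7314 = 71.673 m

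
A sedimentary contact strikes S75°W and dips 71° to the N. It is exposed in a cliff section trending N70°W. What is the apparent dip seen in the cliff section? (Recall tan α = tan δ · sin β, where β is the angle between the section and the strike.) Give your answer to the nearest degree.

59°

The section lies 35° from the strike.
tan α = tan 71° × sin 35° = 2.9042 × 0.5736 = 1.6658
α = arctan(1.6658) = 59.02°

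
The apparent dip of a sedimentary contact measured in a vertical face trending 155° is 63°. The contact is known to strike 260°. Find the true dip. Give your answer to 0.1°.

63.8°

The section is 75° from the strike.
tan δ = tan α / sin β = tan 63° / sin 75° = 1.9626 / 0.9659 = 2.0318
true dip = arctan 2.0318 = 63.80°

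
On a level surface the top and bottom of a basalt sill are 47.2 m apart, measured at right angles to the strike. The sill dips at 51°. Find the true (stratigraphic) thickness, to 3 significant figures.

36.7 m

True thickness t = w · sin(dip) = 47.2 × sin 51°
t = 47.2 × 0.7771 = 36.681 m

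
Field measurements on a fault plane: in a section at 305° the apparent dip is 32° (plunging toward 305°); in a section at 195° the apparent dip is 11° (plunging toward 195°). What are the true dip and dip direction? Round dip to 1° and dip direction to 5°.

true dip 37°, dip direction 270°

Represent each trace as a vector plunging at its apparent dip toward its trend (east-north-up frame): v₁ = (-0.695, 0.486, -0.530), v₂ = (-0.254, -0.948, -0.191).
n = v₁ × v₂ = (-0.595, 0.002, 0.782) (taken with n_z > 0).
Dip δ = arctan(|n_h|/n_z) = arctan(0.595/0.782) = 37.3°.
Dip direction = azimuth of (n_x, n_y) = atan2(-0.595, 0.002) = 270°.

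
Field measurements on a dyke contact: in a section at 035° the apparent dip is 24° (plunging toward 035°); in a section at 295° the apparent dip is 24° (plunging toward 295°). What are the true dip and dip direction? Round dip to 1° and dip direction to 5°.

true dip 35°, dip direction 345°

Each apparent-dip line lies in the plane. As unit vectors (x east, y north, z up), v₁ plunges 24°→035° and v₂ plunges 24°→295°.
n = v₁ × v₂ = (-0.147, 0.550, 0.822) (taken with n_z > 0).
tan δ = √(n_x²+n_y²)/n_z = 0.569/0.822, so δ = 34.7°.
The horizontal component of n points toward azimuth atan2(n_x, n_y) = 345°, the dip direction.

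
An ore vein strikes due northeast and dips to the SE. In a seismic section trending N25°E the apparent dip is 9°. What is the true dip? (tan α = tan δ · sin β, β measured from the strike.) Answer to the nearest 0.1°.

β = acute angle between strike due northeast and section N25°E = 20°.
tan(true dip) = tan 9° / sin 20° = 0.4631
true dip = arctan 0.4631 = 24.85°

24.8°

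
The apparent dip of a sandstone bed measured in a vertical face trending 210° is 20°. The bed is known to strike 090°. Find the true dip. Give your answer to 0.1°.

β = acute angle between strike 090° and section 210° = 60°.
tan(true dip) = tan 20° / sin 60° = 0.4203
δ = arctan(0.4203) = 22.80°

22.8°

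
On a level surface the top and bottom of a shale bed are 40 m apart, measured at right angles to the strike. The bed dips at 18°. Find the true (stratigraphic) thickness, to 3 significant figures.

12.4 m

True thickness t = w · sin(dip) = 40 × sin 18°
t = 40 × 0.3090 = 12.361 m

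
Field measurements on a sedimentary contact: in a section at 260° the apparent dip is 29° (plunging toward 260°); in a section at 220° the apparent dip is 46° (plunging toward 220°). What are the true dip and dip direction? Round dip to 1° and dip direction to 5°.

Represent each trace as a vector plunging at its apparent dip toward its trend (east-north-up frame): v₁ = (-0.861, -0.152, -0.485), v₂ = (-0.447, -0.532, -0.719).
n = v₁ × v₂ = (-0.149, -0.403, 0.391) (taken with n_z > 0).
Dip δ = arctan(|n_h|/n_z) = arctan(0.430/0.391) = 47.7°.
The horizontal component of n points toward azimuth atan2(n_x, n_y) = 200°, the dip direction.

true dip 48°, dip direction 200°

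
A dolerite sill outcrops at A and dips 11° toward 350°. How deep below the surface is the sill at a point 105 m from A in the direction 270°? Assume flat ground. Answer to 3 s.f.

The hole lies 80° from the dip direction, so the down-dip offset is 105 × cos 80° = 18.23 m.
Depth = down-dip offset × tan(dip) = 18.23 × tan 11° = 18.23 × 0.1944
Depth = 3.54 m

3.54 m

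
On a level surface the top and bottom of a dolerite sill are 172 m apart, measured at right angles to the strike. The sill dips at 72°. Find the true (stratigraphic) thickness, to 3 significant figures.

True thickness t = w · sin(dip) = 172 × sin 72°
t = 172 × 0.9511 = 163.582 m

164 m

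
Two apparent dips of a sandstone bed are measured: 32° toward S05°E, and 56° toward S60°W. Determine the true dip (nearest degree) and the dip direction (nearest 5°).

Each apparent-dip line lies in the plane. As unit vectors (x east, y north, z up), v₁ plunges 32°→S05°E and v₂ plunges 56°→S60°W.
The plane normal is n = v₁ × v₂ ∝ (-0.552, -0.318, 0.430).
tan δ = √(n_x²+n_y²)/n_z = 0.637/0.430, so δ = 56.0°.
Dip direction = azimuth of (n_x, n_y) = atan2(-0.552, -0.318) = 240°.

true dip 56°, dip direction 240°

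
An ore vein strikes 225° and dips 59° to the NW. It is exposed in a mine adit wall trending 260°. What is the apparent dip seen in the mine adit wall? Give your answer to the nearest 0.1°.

The strike is 225° and the section trends 260°; the acute angle between them is β = 35°.
tan(apparent dip) = tan 59° · sin 35° = 0.9546
apparent dip = arctan 0.9546 = 43.67°

43.7°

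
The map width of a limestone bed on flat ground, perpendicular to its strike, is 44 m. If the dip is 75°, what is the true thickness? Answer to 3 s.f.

True thickness t = w · sin(dip) = 44 × sin 75°
t = 44 × 0.9659 = 42.501 m

42.5 m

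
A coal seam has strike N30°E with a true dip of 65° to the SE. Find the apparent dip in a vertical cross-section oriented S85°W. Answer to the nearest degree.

The strike is N30°E and the section trends S85°W; the acute angle between them is β = 55°.
tan α = tan 65° × sin 55° = 2.1445 × 0.8192 = 1.7567
apparent dip = arctan 1.7567 = 60.35°

60°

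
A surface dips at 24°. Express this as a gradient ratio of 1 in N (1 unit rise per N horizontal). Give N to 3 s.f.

1 in 2.25

1 : N means tan θ = 1/N, so N = 1/tan 24° = 1/0.4452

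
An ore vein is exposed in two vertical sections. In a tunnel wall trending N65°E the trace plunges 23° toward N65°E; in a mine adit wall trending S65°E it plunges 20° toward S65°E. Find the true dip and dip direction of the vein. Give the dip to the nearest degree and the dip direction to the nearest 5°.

true dip 24°, dip direction 080°

Each apparent-dip line lies in the plane. As unit vectors (x east, y north, z up), v₁ plunges 23°→N65°E and v₂ plunges 20°→S65°E.
n = v₁ × v₂ = (0.288, 0.047, 0.663) (taken with n_z > 0).
Dip δ = arctan(|n_h|/n_z) = arctan(0.292/0.663) = 23.8°.
Dip direction = azimuth of (n_x, n_y) = atan2(0.288, 0.047) = 81°.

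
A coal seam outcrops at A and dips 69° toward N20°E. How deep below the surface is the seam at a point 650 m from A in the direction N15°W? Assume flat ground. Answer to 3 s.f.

The hole lies 35° from the dip direction, so the down-dip offset is 650 × cos 35° = 532.45 m.
Depth = down-dip offset × tan(dip) = 532.45 × tan 69° = 532.45 × 2.6051
Depth = 1387.08 m

1390 m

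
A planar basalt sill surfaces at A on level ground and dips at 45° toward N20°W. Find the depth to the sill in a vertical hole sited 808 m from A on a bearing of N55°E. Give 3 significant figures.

209 m

The hole lies 75° from the dip direction, so the down-dip offset is 808 × cos 75° = 209.13 m.
Depth = down-dip offset × tan(dip) = 209.13 × tan 45° = 209.13 × 1.0000
Depth = 209.13 m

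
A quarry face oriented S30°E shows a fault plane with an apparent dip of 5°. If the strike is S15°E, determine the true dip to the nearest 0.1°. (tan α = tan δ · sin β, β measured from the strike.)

The section is 15° from the strike.
tan(true dip) = tan 5° / sin 15° = 0.3380
δ = arctan(0.3380) = 18.68°

18.7°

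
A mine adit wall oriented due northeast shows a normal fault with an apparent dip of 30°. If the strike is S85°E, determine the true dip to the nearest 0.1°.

The section is 50° from the strike.
tan(true dip) = tan 30° / sin 50° = 0.7537
true dip = arctan 0.7537 = 37.00°

37.0°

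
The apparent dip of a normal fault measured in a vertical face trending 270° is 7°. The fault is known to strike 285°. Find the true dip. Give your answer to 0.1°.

The section is 15° from the strike.
tan δ = tan α / sin β = tan 7° / sin 15° = 0.1228 / 0.2588 = 0.4744
δ = arctan(0.4744) = 25.38°

25.4°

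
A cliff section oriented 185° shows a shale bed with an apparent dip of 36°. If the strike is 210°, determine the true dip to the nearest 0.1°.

59.8°

β = acute angle between strike 210° and section 185° = 25°.
tan(true dip) = tan 36° / sin 25° = 1.7191
true dip = arctan 1.7191 = 59.81°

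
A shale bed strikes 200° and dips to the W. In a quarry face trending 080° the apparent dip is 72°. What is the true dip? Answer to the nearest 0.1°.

β = acute angle between strike 200° and section 080° = 60°.
tan(true dip) = tan 72° / sin 60° = 3.5538
δ = arctan(3.5538) = 74.28°

74.3°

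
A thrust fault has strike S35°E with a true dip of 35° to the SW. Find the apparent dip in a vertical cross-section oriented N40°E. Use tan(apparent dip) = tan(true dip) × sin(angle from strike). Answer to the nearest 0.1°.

Angle between strike (S35°E) and section (N40°E): β = 75°.
tan α = tan 35° × sin 75° = 0.7002 × 0.9659 = 0.6763
apparent dip = arctan 0.6763 = 34.07°

34.1°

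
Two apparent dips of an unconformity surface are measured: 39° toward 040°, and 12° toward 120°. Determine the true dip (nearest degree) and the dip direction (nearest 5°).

true dip 39°, dip direction 045°

Each apparent-dip line lies in the plane. As unit vectors (x east, y north, z up), v₁ plunges 39°→040° and v₂ plunges 12°→120°.
n = v₁ × v₂ = (0.432, 0.429, 0.749) (taken with n_z > 0).
tan δ = √(n_x²+n_y²)/n_z = 0.609/0.749, so δ = 39.1°.
Dip direction = azimuth of (n_x, n_y) = atan2(0.432, 0.429) = 45°.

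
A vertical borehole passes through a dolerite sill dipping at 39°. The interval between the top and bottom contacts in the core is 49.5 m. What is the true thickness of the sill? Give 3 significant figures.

38.5 m

True thickness t = h · cos(dip) = 49.5 × cos 39°
t = 49.5 × 0.7771 = 38.469 m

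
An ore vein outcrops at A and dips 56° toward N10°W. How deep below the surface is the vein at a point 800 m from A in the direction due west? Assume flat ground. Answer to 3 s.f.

206 m

The hole lies 80° from the dip direction, so the down-dip offset is 800 × cos 80° = 138.92 m.
Depth = down-dip offset × tan(dip) = 138.92 × tan 56° = 138.92 × 1.4826
Depth = 205.96 m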